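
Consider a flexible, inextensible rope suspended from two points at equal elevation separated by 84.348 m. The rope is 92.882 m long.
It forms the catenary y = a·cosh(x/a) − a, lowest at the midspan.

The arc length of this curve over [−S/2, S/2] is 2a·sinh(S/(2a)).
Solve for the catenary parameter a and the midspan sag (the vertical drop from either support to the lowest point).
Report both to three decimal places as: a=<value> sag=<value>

seed: a₀ = √(S³/(24(L−S))) = √(84.348³/(24·8.534)) = 54.129030
iter 1: u=0.779138  f(a)=+2.628e-01  f'(a)=-3.349e-01  a ← 54.129030 − (+2.628e-01/-3.349e-01) = 54.913804
iter 2: u=0.768004  f(a)=+5.825e-03  f'(a)=-3.202e-01  a ← 54.913804 − (+5.825e-03/-3.202e-01) = 54.931995
iter 3: u=0.767749  f(a)=+3.005e-06  f'(a)=-3.199e-01  a ← 54.931995 − (+3.005e-06/-3.199e-01) = 54.932004
iter 4: u=0.767749  f(a)=+7.958e-13  f'(a)=-3.199e-01  a ← 54.932004 − (+7.958e-13/-3.199e-01) = 54.932004
converged: |Δa| < 1e-12 after 4 iterations
sag = a·(cosh(S/(2a)) − 1) = 54.932004·(cosh(0.767749) − 1) = 17.000545
T_max/T_min = cosh(S/(2a)) = 1.309483

a=54.932 sag=17.001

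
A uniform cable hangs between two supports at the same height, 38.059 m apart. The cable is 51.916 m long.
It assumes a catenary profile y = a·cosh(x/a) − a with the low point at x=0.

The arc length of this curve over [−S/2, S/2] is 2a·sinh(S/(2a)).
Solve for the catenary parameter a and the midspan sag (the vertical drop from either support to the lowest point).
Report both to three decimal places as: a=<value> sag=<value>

seed: a₀ = √(S³/(24(L−S))) = √(38.059³/(24·13.857)) = 12.874958
iter 1: u=1.478024  f(a)=+1.595e+00  f'(a)=-2.661e+00  a ← 12.874958 − (+1.595e+00/-2.661e+00) = 13.474257
iter 2: u=1.412286  f(a)=+1.181e-01  f'(a)=-2.280e+00  a ← 13.474257 − (+1.181e-01/-2.280e+00) = 13.526054
iter 3: u=1.406877  f(a)=+7.624e-04  f'(a)=-2.251e+00  a ← 13.526054 − (+7.624e-04/-2.251e+00) = 13.526393
iter 4: u=1.406842  f(a)=+3.222e-08  f'(a)=-2.251e+00  a ← 13.526393 − (+3.222e-08/-2.251e+00) = 13.526393
iter 5: u=1.406842  f(a)=+7.105e-15  f'(a)=-2.251e+00  a ← 13.526393 − (+7.105e-15/-2.251e+00) = 13.526393
converged: |Δa| < 1e-12 after 5 iterations
sag = a·(cosh(S/(2a)) − 1) = 13.526393·(cosh(1.406842) − 1) = 15.744430
T_max/T_min = cosh(S/(2a)) = 2.163978

a=13.526 sag=15.744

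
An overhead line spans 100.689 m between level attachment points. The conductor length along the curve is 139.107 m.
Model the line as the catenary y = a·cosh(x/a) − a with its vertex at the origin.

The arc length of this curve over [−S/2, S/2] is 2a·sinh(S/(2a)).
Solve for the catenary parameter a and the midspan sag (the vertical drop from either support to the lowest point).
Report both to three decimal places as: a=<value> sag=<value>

seed: a₀ = √(S³/(24(L−S))) = √(100.689³/(24·38.418)) = 33.273619
iter 1: u=1.513045  f(a)=+4.645e+00  f'(a)=-2.883e+00  a ← 33.273619 − (+4.645e+00/-2.883e+00) = 34.884808
iter 2: u=1.443164  f(a)=+3.587e-01  f'(a)=-2.453e+00  a ← 34.884808 − (+3.587e-01/-2.453e+00) = 35.031011
iter 3: u=1.437141  f(a)=+2.535e-03  f'(a)=-2.419e+00  a ← 35.031011 − (+2.535e-03/-2.419e+00) = 35.032059
iter 4: u=1.437098  f(a)=+1.285e-07  f'(a)=-2.419e+00  a ← 35.032059 − (+1.285e-07/-2.419e+00) = 35.032059
iter 5: u=1.437098  f(a)=-2.842e-14  f'(a)=-2.419e+00  a ← 35.032059 − (-2.842e-14/-2.419e+00) = 35.032059
converged: |Δa| < 1e-12 after 5 iterations
sag = a·(cosh(S/(2a)) − 1) = 35.032059·(cosh(1.437098) − 1) = 42.845630
T_max/T_min = cosh(S/(2a)) = 2.223041

a=35.032 sag=42.846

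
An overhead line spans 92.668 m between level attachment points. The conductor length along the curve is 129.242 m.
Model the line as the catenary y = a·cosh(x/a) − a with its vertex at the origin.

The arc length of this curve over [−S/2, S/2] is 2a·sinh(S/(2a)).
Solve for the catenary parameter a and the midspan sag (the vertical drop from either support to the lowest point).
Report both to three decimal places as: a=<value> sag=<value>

a=31.751 sag=40.249

seed: a₀ = √(S³/(24(L−S))) = √(92.668³/(24·36.574)) = 30.109451
iter 1: u=1.538852  f(a)=+4.583e+00  f'(a)=-3.056e+00  a ← 30.109451 − (+4.583e+00/-3.056e+00) = 31.609297
iter 2: u=1.465835  f(a)=+3.647e-01  f'(a)=-2.587e+00  a ← 31.609297 − (+3.647e-01/-2.587e+00) = 31.750270
iter 3: u=1.459326  f(a)=+2.751e-03  f'(a)=-2.548e+00  a ← 31.750270 − (+2.751e-03/-2.548e+00) = 31.751350
iter 4: u=1.459277  f(a)=+1.591e-07  f'(a)=-2.548e+00  a ← 31.751350 − (+1.591e-07/-2.548e+00) = 31.751350
iter 5: u=1.459277  f(a)=+0.000e+00  f'(a)=-2.548e+00  a ← 31.751350 − (+0.000e+00/-2.548e+00) = 31.751350
converged: |Δa| < 1e-12 after 5 iterations
sag = a·(cosh(S/(2a)) − 1) = 31.751350·(cosh(1.459277) − 1) = 40.248802
T_max/T_min = cosh(S/(2a)) = 2.267625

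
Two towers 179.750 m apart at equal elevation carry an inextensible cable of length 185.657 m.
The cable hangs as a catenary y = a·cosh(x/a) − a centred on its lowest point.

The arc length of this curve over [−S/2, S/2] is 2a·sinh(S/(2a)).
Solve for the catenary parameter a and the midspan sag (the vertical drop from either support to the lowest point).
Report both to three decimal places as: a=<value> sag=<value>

seed: a₀ = √(S³/(24(L−S))) = √(179.750³/(24·5.907)) = 202.401740
iter 1: u=0.444043  f(a)=+5.851e-02  f'(a)=-5.953e-02  a ← 202.401740 − (+5.851e-02/-5.953e-02) = 203.384628
iter 2: u=0.441897  f(a)=+4.289e-04  f'(a)=-5.866e-02  a ← 203.384628 − (+4.289e-04/-5.866e-02) = 203.391941
iter 3: u=0.441881  f(a)=+2.343e-08  f'(a)=-5.865e-02  a ← 203.391941 − (+2.343e-08/-5.865e-02) = 203.391941
iter 4: u=0.441881  f(a)=+0.000e+00  f'(a)=-5.865e-02  a ← 203.391941 − (+0.000e+00/-5.865e-02) = 203.391941
converged: |Δa| < 1e-12 after 4 iterations
sag = a·(cosh(S/(2a)) − 1) = 203.391941·(cosh(0.441881) − 1) = 20.182235
T_max/T_min = cosh(S/(2a)) = 1.099228

a=203.392 sag=20.182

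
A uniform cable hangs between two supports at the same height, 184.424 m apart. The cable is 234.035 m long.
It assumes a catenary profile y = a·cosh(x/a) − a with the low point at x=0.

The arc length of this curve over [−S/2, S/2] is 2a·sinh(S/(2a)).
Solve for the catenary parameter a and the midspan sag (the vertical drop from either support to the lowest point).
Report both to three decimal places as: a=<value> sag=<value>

seed: a₀ = √(S³/(24(L−S))) = √(184.424³/(24·49.611)) = 72.582437
iter 1: u=1.270445  f(a)=+4.161e+00  f'(a)=-1.601e+00  a ← 72.582437 − (+4.161e+00/-1.601e+00) = 75.181833
iter 2: u=1.226520  f(a)=+2.340e-01  f'(a)=-1.425e+00  a ← 75.181833 − (+2.340e-01/-1.425e+00) = 75.345988
iter 3: u=1.223848  f(a)=+8.374e-04  f'(a)=-1.415e+00  a ← 75.345988 − (+8.374e-04/-1.415e+00) = 75.346580
iter 4: u=1.223838  f(a)=+1.081e-08  f'(a)=-1.415e+00  a ← 75.346580 − (+1.081e-08/-1.415e+00) = 75.346580
iter 5: u=1.223838  f(a)=-2.842e-14  f'(a)=-1.415e+00  a ← 75.346580 − (-2.842e-14/-1.415e+00) = 75.346580
converged: |Δa| < 1e-12 after 5 iterations
sag = a·(cosh(S/(2a)) − 1) = 75.346580·(cosh(1.223838) − 1) = 63.830295
T_max/T_min = cosh(S/(2a)) = 1.847156

a=75.347 sag=63.830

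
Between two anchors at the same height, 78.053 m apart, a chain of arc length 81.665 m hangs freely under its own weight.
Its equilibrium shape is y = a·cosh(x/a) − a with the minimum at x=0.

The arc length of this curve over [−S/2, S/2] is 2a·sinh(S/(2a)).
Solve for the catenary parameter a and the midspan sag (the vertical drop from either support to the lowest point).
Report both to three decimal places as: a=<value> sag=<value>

seed: a₀ = √(S³/(24(L−S))) = √(78.053³/(24·3.612)) = 74.063615
iter 1: u=0.526932  f(a)=+5.048e-02  f'(a)=-1.003e-01  a ← 74.063615 − (+5.048e-02/-1.003e-01) = 74.567019
iter 2: u=0.523375  f(a)=+5.193e-04  f'(a)=-9.822e-02  a ← 74.567019 − (+5.193e-04/-9.822e-02) = 74.572305
iter 3: u=0.523338  f(a)=+5.622e-08  f'(a)=-9.820e-02  a ← 74.572305 − (+5.622e-08/-9.820e-02) = 74.572306
iter 4: u=0.523338  f(a)=+0.000e+00  f'(a)=-9.820e-02  a ← 74.572306 − (+0.000e+00/-9.820e-02) = 74.572306
converged: |Δa| < 1e-12 after 4 iterations
sag = a·(cosh(S/(2a)) − 1) = 74.572306·(cosh(0.523338) − 1) = 10.447232
T_max/T_min = cosh(S/(2a)) = 1.140095

a=74.572 sag=10.447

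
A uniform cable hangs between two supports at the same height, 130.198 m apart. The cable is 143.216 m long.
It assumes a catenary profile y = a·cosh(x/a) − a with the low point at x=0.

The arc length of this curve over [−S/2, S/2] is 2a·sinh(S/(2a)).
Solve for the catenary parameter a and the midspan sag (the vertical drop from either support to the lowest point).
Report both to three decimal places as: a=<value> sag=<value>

seed: a₀ = √(S³/(24(L−S))) = √(130.198³/(24·13.018)) = 84.048258
iter 1: u=0.774543  f(a)=+3.961e-01  f'(a)=-3.288e-01  a ← 84.048258 − (+3.961e-01/-3.288e-01) = 85.253116
iter 2: u=0.763597  f(a)=+8.678e-03  f'(a)=-3.145e-01  a ← 85.253116 − (+8.678e-03/-3.145e-01) = 85.280711
iter 3: u=0.763350  f(a)=+4.373e-06  f'(a)=-3.142e-01  a ← 85.280711 − (+4.373e-06/-3.142e-01) = 85.280725
iter 4: u=0.763350  f(a)=+1.108e-12  f'(a)=-3.142e-01  a ← 85.280725 − (+1.108e-12/-3.142e-01) = 85.280725
converged: |Δa| < 1e-12 after 4 iterations
sag = a·(cosh(S/(2a)) − 1) = 85.280725·(cosh(0.763350) − 1) = 26.076842
T_max/T_min = cosh(S/(2a)) = 1.305777

a=85.281 sag=26.077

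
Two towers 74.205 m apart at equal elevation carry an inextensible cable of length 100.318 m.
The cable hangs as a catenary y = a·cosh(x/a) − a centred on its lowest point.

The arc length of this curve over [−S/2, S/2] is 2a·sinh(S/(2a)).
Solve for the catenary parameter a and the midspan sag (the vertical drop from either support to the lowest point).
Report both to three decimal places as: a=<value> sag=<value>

seed: a₀ = √(S³/(24(L−S))) = √(74.205³/(24·26.113)) = 25.533817
iter 1: u=1.453073  f(a)=+2.900e+00  f'(a)=-2.511e+00  a ← 25.533817 − (+2.900e+00/-2.511e+00) = 26.688495
iter 2: u=1.390206  f(a)=+2.083e-01  f'(a)=-2.162e+00  a ← 26.688495 − (+2.083e-01/-2.162e+00) = 26.784825
iter 3: u=1.385206  f(a)=+1.259e-03  f'(a)=-2.136e+00  a ← 26.784825 − (+1.259e-03/-2.136e+00) = 26.785414
iter 4: u=1.385176  f(a)=+4.657e-08  f'(a)=-2.136e+00  a ← 26.785414 − (+4.657e-08/-2.136e+00) = 26.785414
iter 5: u=1.385176  f(a)=-1.421e-14  f'(a)=-2.136e+00  a ← 26.785414 − (-1.421e-14/-2.136e+00) = 26.785414
converged: |Δa| < 1e-12 after 5 iterations
sag = a·(cosh(S/(2a)) − 1) = 26.785414·(cosh(1.385176) − 1) = 30.077436
T_max/T_min = cosh(S/(2a)) = 2.122904

a=26.785 sag=30.077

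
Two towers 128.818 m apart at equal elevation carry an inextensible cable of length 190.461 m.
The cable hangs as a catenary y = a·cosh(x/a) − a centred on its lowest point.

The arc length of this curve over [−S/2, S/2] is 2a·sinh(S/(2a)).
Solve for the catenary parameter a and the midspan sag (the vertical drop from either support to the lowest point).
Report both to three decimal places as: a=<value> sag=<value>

a=40.486 sag=62.993

seed: a₀ = √(S³/(24(L−S))) = √(128.818³/(24·61.643)) = 38.011703
iter 1: u=1.694452  f(a)=+9.479e+00  f'(a)=-4.275e+00  a ← 38.011703 − (+9.479e+00/-4.275e+00) = 40.228861
iter 2: u=1.601064  f(a)=+8.926e-01  f'(a)=-3.505e+00  a ← 40.228861 − (+8.926e-01/-3.505e+00) = 40.483548
iter 3: u=1.590992  f(a)=+9.733e-03  f'(a)=-3.429e+00  a ← 40.483548 − (+9.733e-03/-3.429e+00) = 40.486387
iter 4: u=1.590880  f(a)=+1.185e-06  f'(a)=-3.428e+00  a ← 40.486387 − (+1.185e-06/-3.428e+00) = 40.486387
iter 5: u=1.590880  f(a)=+5.684e-14  f'(a)=-3.428e+00  a ← 40.486387 − (+5.684e-14/-3.428e+00) = 40.486387
converged: |Δa| < 1e-12 after 5 iterations
sag = a·(cosh(S/(2a)) − 1) = 40.486387·(cosh(1.590880) − 1) = 62.993058
T_max/T_min = cosh(S/(2a)) = 2.555907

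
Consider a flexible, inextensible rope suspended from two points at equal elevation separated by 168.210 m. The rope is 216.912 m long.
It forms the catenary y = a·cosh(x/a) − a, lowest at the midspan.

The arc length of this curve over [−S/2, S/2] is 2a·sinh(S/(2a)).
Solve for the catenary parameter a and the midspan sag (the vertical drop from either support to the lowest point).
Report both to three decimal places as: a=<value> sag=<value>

seed: a₀ = √(S³/(24(L−S))) = √(168.210³/(24·48.702)) = 63.811462
iter 1: u=1.318023  f(a)=+4.409e+00  f'(a)=-1.809e+00  a ← 63.811462 − (+4.409e+00/-1.809e+00) = 66.249530
iter 2: u=1.269518  f(a)=+2.653e-01  f'(a)=-1.597e+00  a ← 66.249530 − (+2.653e-01/-1.597e+00) = 66.415669
iter 3: u=1.266343  f(a)=+1.097e-03  f'(a)=-1.584e+00  a ← 66.415669 − (+1.097e-03/-1.584e+00) = 66.416361
iter 4: u=1.266330  f(a)=+1.890e-08  f'(a)=-1.584e+00  a ← 66.416361 − (+1.890e-08/-1.584e+00) = 66.416361
iter 5: u=1.266330  f(a)=+0.000e+00  f'(a)=-1.584e+00  a ← 66.416361 − (+0.000e+00/-1.584e+00) = 66.416361
converged: |Δa| < 1e-12 after 5 iterations
sag = a·(cosh(S/(2a)) − 1) = 66.416361·(cosh(1.266330) − 1) = 60.760040
T_max/T_min = cosh(S/(2a)) = 1.914835

a=66.416 sag=60.760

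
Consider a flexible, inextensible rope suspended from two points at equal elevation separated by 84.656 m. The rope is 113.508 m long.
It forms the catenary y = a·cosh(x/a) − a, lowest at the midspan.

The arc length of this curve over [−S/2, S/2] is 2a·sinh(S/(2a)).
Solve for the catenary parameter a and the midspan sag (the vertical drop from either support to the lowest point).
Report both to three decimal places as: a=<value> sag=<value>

a=31.008 sag=33.664

seed: a₀ = √(S³/(24(L−S))) = √(84.656³/(24·28.852)) = 29.600090
iter 1: u=1.429996  f(a)=+3.098e+00  f'(a)=-2.378e+00  a ← 29.600090 − (+3.098e+00/-2.378e+00) = 30.902571
iter 2: u=1.369724  f(a)=+2.162e-01  f'(a)=-2.057e+00  a ← 30.902571 − (+2.162e-01/-2.057e+00) = 31.007678
iter 3: u=1.365081  f(a)=+1.228e-03  f'(a)=-2.034e+00  a ← 31.007678 − (+1.228e-03/-2.034e+00) = 31.008282
iter 4: u=1.365055  f(a)=+4.009e-08  f'(a)=-2.033e+00  a ← 31.008282 − (+4.009e-08/-2.033e+00) = 31.008282
iter 5: u=1.365055  f(a)=-1.421e-14  f'(a)=-2.033e+00  a ← 31.008282 − (-1.421e-14/-2.033e+00) = 31.008282
converged: |Δa| < 1e-12 after 5 iterations
sag = a·(cosh(S/(2a)) − 1) = 31.008282·(cosh(1.365055) − 1) = 33.664201
T_max/T_min = cosh(S/(2a)) = 2.085652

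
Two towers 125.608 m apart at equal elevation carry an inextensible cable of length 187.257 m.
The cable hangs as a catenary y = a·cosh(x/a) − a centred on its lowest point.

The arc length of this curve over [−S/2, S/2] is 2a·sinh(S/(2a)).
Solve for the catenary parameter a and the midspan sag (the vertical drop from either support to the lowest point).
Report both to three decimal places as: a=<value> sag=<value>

a=39.036 sag=62.404

seed: a₀ = √(S³/(24(L−S))) = √(125.608³/(24·61.649)) = 36.597997
iter 1: u=1.716050  f(a)=+9.740e+00  f'(a)=-4.471e+00  a ← 36.597997 − (+9.740e+00/-4.471e+00) = 38.776433
iter 2: u=1.619644  f(a)=+9.374e-01  f'(a)=-3.649e+00  a ← 38.776433 − (+9.374e-01/-3.649e+00) = 39.033366
iter 3: u=1.608982  f(a)=+1.072e-02  f'(a)=-3.566e+00  a ← 39.033366 − (+1.072e-02/-3.566e+00) = 39.036374
iter 4: u=1.608858  f(a)=+1.439e-06  f'(a)=-3.565e+00  a ← 39.036374 − (+1.439e-06/-3.565e+00) = 39.036374
iter 5: u=1.608858  f(a)=+2.842e-14  f'(a)=-3.565e+00  a ← 39.036374 − (+2.842e-14/-3.565e+00) = 39.036374
converged: |Δa| < 1e-12 after 5 iterations
sag = a·(cosh(S/(2a)) − 1) = 39.036374·(cosh(1.608858) − 1) = 62.403926
T_max/T_min = cosh(S/(2a)) = 2.598610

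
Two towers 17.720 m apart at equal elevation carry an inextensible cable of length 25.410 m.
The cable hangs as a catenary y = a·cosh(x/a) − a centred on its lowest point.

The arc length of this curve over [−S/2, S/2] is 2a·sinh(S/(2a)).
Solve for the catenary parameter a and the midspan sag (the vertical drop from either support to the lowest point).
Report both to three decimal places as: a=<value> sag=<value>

seed: a₀ = √(S³/(24(L−S))) = √(17.720³/(24·7.690)) = 5.490688
iter 1: u=1.613641  f(a)=+1.066e+00  f'(a)=-3.602e+00  a ← 5.490688 − (+1.066e+00/-3.602e+00) = 5.786536
iter 2: u=1.531141  f(a)=+9.218e-02  f'(a)=-3.003e+00  a ← 5.786536 − (+9.218e-02/-3.003e+00) = 5.817230
iter 3: u=1.523062  f(a)=+8.342e-04  f'(a)=-2.949e+00  a ← 5.817230 − (+8.342e-04/-2.949e+00) = 5.817513
iter 4: u=1.522987  f(a)=+6.969e-08  f'(a)=-2.949e+00  a ← 5.817513 − (+6.969e-08/-2.949e+00) = 5.817513
iter 5: u=1.522987  f(a)=+3.553e-15  f'(a)=-2.949e+00  a ← 5.817513 − (+3.553e-15/-2.949e+00) = 5.817513
converged: |Δa| < 1e-12 after 5 iterations
sag = a·(cosh(S/(2a)) − 1) = 5.817513·(cosh(1.522987) − 1) = 8.156050
T_max/T_min = cosh(S/(2a)) = 2.401982

a=5.818 sag=8.156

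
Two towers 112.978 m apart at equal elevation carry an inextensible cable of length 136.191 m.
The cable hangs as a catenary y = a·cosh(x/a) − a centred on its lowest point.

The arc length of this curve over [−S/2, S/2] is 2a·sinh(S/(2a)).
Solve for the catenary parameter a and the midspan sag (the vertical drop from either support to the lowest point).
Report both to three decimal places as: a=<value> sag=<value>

seed: a₀ = √(S³/(24(L−S))) = √(112.978³/(24·23.213)) = 50.876774
iter 1: u=1.110310  f(a)=+1.474e+00  f'(a)=-1.030e+00  a ← 50.876774 − (+1.474e+00/-1.030e+00) = 52.307305
iter 2: u=1.079945  f(a)=+6.444e-02  f'(a)=-9.418e-01  a ← 52.307305 − (+6.444e-02/-9.418e-01) = 52.375724
iter 3: u=1.078534  f(a)=+1.357e-04  f'(a)=-9.378e-01  a ← 52.375724 − (+1.357e-04/-9.378e-01) = 52.375868
iter 4: u=1.078531  f(a)=+6.044e-10  f'(a)=-9.378e-01  a ← 52.375868 − (+6.044e-10/-9.378e-01) = 52.375868
iter 5: u=1.078531  f(a)=-5.684e-14  f'(a)=-9.378e-01  a ← 52.375868 − (-5.684e-14/-9.378e-01) = 52.375868
converged: |Δa| < 1e-12 after 5 iterations
sag = a·(cosh(S/(2a)) − 1) = 52.375868·(cosh(1.078531) − 1) = 33.532389
T_max/T_min = cosh(S/(2a)) = 1.640226

a=52.376 sag=33.532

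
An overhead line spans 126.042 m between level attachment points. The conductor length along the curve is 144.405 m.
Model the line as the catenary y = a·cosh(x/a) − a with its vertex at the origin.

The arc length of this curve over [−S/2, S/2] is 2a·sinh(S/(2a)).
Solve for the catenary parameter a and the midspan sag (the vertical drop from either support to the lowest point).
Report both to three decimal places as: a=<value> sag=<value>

a=68.832 sag=30.923

seed: a₀ = √(S³/(24(L−S))) = √(126.042³/(24·18.363)) = 67.405524
iter 1: u=0.934953  f(a)=+8.195e-01  f'(a)=-5.940e-01  a ← 67.405524 − (+8.195e-01/-5.940e-01) = 68.785173
iter 2: u=0.916200  f(a)=+2.584e-02  f'(a)=-5.571e-01  a ← 68.785173 − (+2.584e-02/-5.571e-01) = 68.831551
iter 3: u=0.915583  f(a)=+2.753e-05  f'(a)=-5.559e-01  a ← 68.831551 − (+2.753e-05/-5.559e-01) = 68.831601
iter 4: u=0.915582  f(a)=+3.135e-11  f'(a)=-5.559e-01  a ← 68.831601 − (+3.135e-11/-5.559e-01) = 68.831601
converged: |Δa| < 1e-12 after 4 iterations
sag = a·(cosh(S/(2a)) − 1) = 68.831601·(cosh(0.915582) − 1) = 30.923050
T_max/T_min = cosh(S/(2a)) = 1.449257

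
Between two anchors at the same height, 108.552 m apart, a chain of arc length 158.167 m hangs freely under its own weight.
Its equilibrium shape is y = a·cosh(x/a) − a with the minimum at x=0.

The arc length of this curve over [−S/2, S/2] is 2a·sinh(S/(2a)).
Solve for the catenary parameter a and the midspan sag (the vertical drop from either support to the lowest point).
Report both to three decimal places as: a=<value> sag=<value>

seed: a₀ = √(S³/(24(L−S))) = √(108.552³/(24·49.615)) = 32.775145
iter 1: u=1.656011  f(a)=+7.265e+00  f'(a)=-3.943e+00  a ← 32.775145 − (+7.265e+00/-3.943e+00) = 34.617359
iter 2: u=1.567884  f(a)=+6.575e-01  f'(a)=-3.259e+00  a ← 34.617359 − (+6.575e-01/-3.259e+00) = 34.819096
iter 3: u=1.558800  f(a)=+6.570e-03  f'(a)=-3.194e+00  a ← 34.819096 − (+6.570e-03/-3.194e+00) = 34.821152
iter 4: u=1.558708  f(a)=+6.704e-07  f'(a)=-3.194e+00  a ← 34.821152 − (+6.704e-07/-3.194e+00) = 34.821152
iter 5: u=1.558708  f(a)=-2.842e-14  f'(a)=-3.194e+00  a ← 34.821152 − (-2.842e-14/-3.194e+00) = 34.821152
converged: |Δa| < 1e-12 after 5 iterations
sag = a·(cosh(S/(2a)) − 1) = 34.821152·(cosh(1.558708) − 1) = 51.588990
T_max/T_min = cosh(S/(2a)) = 2.481542

a=34.821 sag=51.589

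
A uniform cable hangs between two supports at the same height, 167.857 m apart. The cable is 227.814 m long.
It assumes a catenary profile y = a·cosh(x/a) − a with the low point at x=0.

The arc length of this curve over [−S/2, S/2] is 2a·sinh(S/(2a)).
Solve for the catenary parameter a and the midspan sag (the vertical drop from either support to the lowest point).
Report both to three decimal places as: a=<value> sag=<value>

a=60.180 sag=68.647

seed: a₀ = √(S³/(24(L−S))) = √(167.857³/(24·59.957)) = 57.330221
iter 1: u=1.463949  f(a)=+6.763e+00  f'(a)=-2.576e+00  a ← 57.330221 − (+6.763e+00/-2.576e+00) = 59.955859
iter 2: u=1.399838  f(a)=+4.923e-01  f'(a)=-2.213e+00  a ← 59.955859 − (+4.923e-01/-2.213e+00) = 60.178325
iter 3: u=1.394663  f(a)=+3.062e-03  f'(a)=-2.186e+00  a ← 60.178325 − (+3.062e-03/-2.186e+00) = 60.179726
iter 4: u=1.394631  f(a)=+1.201e-07  f'(a)=-2.185e+00  a ← 60.179726 − (+1.201e-07/-2.185e+00) = 60.179726
iter 5: u=1.394631  f(a)=-2.842e-14  f'(a)=-2.185e+00  a ← 60.179726 − (-2.842e-14/-2.185e+00) = 60.179726
converged: |Δa| < 1e-12 after 5 iterations
sag = a·(cosh(S/(2a)) − 1) = 60.179726·(cosh(1.394631) − 1) = 68.647305
T_max/T_min = cosh(S/(2a)) = 2.140705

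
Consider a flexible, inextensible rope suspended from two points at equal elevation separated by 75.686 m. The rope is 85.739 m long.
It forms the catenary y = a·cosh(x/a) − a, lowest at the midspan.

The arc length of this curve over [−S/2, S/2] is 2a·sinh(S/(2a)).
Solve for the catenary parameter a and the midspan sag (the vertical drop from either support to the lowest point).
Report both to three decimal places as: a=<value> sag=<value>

seed: a₀ = √(S³/(24(L−S))) = √(75.686³/(24·10.053)) = 42.390630
iter 1: u=0.892721  f(a)=+4.083e-01  f'(a)=-5.132e-01  a ← 42.390630 − (+4.083e-01/-5.132e-01) = 43.186182
iter 2: u=0.876276  f(a)=+1.178e-02  f'(a)=-4.840e-01  a ← 43.186182 − (+1.178e-02/-4.840e-01) = 43.210516
iter 3: u=0.875782  f(a)=+1.044e-05  f'(a)=-4.831e-01  a ← 43.210516 − (+1.044e-05/-4.831e-01) = 43.210537
iter 4: u=0.875782  f(a)=+8.228e-12  f'(a)=-4.831e-01  a ← 43.210537 − (+8.228e-12/-4.831e-01) = 43.210537
converged: |Δa| < 1e-12 after 4 iterations
sag = a·(cosh(S/(2a)) − 1) = 43.210537·(cosh(0.875782) − 1) = 17.657719
T_max/T_min = cosh(S/(2a)) = 1.408644

a=43.211 sag=17.658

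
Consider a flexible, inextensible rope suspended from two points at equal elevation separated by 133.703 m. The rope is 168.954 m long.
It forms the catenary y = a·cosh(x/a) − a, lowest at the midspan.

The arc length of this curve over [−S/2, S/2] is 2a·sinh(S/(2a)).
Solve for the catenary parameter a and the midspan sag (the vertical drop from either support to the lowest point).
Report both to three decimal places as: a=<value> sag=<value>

a=55.138 sag=45.741

seed: a₀ = √(S³/(24(L−S))) = √(133.703³/(24·35.251)) = 53.152095
iter 1: u=1.257740  f(a)=+2.896e+00  f'(a)=-1.548e+00  a ← 53.152095 − (+2.896e+00/-1.548e+00) = 55.022055
iter 2: u=1.214995  f(a)=+1.598e-01  f'(a)=-1.382e+00  a ← 55.022055 − (+1.598e-01/-1.382e+00) = 55.137717
iter 3: u=1.212446  f(a)=+5.499e-04  f'(a)=-1.372e+00  a ← 55.137717 − (+5.499e-04/-1.372e+00) = 55.138118
iter 4: u=1.212437  f(a)=+6.558e-09  f'(a)=-1.372e+00  a ← 55.138118 − (+6.558e-09/-1.372e+00) = 55.138118
iter 5: u=1.212437  f(a)=+0.000e+00  f'(a)=-1.372e+00  a ← 55.138118 − (+0.000e+00/-1.372e+00) = 55.138118
converged: |Δa| < 1e-12 after 5 iterations
sag = a·(cosh(S/(2a)) − 1) = 55.138118·(cosh(1.212437) − 1) = 45.740897
T_max/T_min = cosh(S/(2a)) = 1.829569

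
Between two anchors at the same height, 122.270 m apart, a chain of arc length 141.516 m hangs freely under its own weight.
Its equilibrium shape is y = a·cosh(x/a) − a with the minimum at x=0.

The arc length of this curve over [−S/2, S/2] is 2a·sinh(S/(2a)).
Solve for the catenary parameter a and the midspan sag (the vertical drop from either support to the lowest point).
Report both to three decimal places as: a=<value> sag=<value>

seed: a₀ = √(S³/(24(L−S))) = √(122.270³/(24·19.246)) = 62.907729
iter 1: u=0.971820  f(a)=+9.295e-01  f'(a)=-6.717e-01  a ← 62.907729 − (+9.295e-01/-6.717e-01) = 64.291684
iter 2: u=0.950901  f(a)=+3.156e-02  f'(a)=-6.267e-01  a ← 64.291684 − (+3.156e-02/-6.267e-01) = 64.342039
iter 3: u=0.950156  f(a)=+3.921e-05  f'(a)=-6.252e-01  a ← 64.342039 − (+3.921e-05/-6.252e-01) = 64.342102
iter 4: u=0.950155  f(a)=+6.071e-11  f'(a)=-6.252e-01  a ← 64.342102 − (+6.071e-11/-6.252e-01) = 64.342102
iter 5: u=0.950155  f(a)=-2.842e-14  f'(a)=-6.252e-01  a ← 64.342102 − (-2.842e-14/-6.252e-01) = 64.342102
converged: |Δa| < 1e-12 after 5 iterations
sag = a·(cosh(S/(2a)) − 1) = 64.342102·(cosh(0.950155) − 1) = 31.295760
T_max/T_min = cosh(S/(2a)) = 1.486396

a=64.342 sag=31.296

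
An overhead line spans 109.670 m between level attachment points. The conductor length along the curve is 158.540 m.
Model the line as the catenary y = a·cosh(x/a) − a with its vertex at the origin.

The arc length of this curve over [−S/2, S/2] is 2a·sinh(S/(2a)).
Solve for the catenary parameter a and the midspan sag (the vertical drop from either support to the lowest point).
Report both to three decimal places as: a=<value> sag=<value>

seed: a₀ = √(S³/(24(L−S))) = √(109.670³/(24·48.870)) = 33.535515
iter 1: u=1.635132  f(a)=+6.965e+00  f'(a)=-3.772e+00  a ← 33.535515 − (+6.965e+00/-3.772e+00) = 35.381974
iter 2: u=1.549800  f(a)=+6.166e-01  f'(a)=-3.131e+00  a ← 35.381974 − (+6.166e-01/-3.131e+00) = 35.578901
iter 3: u=1.541222  f(a)=+5.870e-03  f'(a)=-3.072e+00  a ← 35.578901 − (+5.870e-03/-3.072e+00) = 35.580811
iter 4: u=1.541140  f(a)=+5.431e-07  f'(a)=-3.071e+00  a ← 35.580811 − (+5.431e-07/-3.071e+00) = 35.580812
iter 5: u=1.541140  f(a)=+0.000e+00  f'(a)=-3.071e+00  a ← 35.580812 − (+0.000e+00/-3.071e+00) = 35.580812
converged: |Δa| < 1e-12 after 5 iterations
sag = a·(cosh(S/(2a)) − 1) = 35.580812·(cosh(1.541140) − 1) = 51.308354
T_max/T_min = cosh(S/(2a)) = 2.442023

a=35.581 sag=51.308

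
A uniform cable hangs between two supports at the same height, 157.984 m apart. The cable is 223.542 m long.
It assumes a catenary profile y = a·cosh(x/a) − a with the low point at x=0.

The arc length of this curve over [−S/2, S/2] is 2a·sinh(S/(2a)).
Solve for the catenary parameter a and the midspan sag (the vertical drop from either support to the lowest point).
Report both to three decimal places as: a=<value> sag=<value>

seed: a₀ = √(S³/(24(L−S))) = √(157.984³/(24·65.558)) = 50.061192
iter 1: u=1.577909  f(a)=+8.662e+00  f'(a)=-3.332e+00  a ← 50.061192 − (+8.662e+00/-3.332e+00) = 52.660934
iter 2: u=1.500011  f(a)=+7.205e-01  f'(a)=-2.799e+00  a ← 52.660934 − (+7.205e-01/-2.799e+00) = 52.918374
iter 3: u=1.492714  f(a)=+5.984e-03  f'(a)=-2.752e+00  a ← 52.918374 − (+5.984e-03/-2.752e+00) = 52.920548
iter 4: u=1.492653  f(a)=+4.204e-07  f'(a)=-2.752e+00  a ← 52.920548 − (+4.204e-07/-2.752e+00) = 52.920548
iter 5: u=1.492653  f(a)=+2.842e-14  f'(a)=-2.752e+00  a ← 52.920548 − (+2.842e-14/-2.752e+00) = 52.920548
converged: |Δa| < 1e-12 after 5 iterations
sag = a·(cosh(S/(2a)) − 1) = 52.920548·(cosh(1.492653) − 1) = 70.745700
T_max/T_min = cosh(S/(2a)) = 2.336829

a=52.921 sag=70.746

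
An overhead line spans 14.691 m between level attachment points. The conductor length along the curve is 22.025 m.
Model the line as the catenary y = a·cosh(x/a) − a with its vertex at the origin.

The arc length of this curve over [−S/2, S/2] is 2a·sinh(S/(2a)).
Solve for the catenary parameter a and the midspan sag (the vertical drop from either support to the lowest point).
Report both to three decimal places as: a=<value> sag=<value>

a=4.531 sag=7.377

seed: a₀ = √(S³/(24(L−S))) = √(14.691³/(24·7.334)) = 4.244250
iter 1: u=1.730694  f(a)=+1.180e+00  f'(a)=-4.608e+00  a ← 4.244250 − (+1.180e+00/-4.608e+00) = 4.500327
iter 2: u=1.632215  f(a)=+1.152e-01  f'(a)=-3.748e+00  a ← 4.500327 − (+1.152e-01/-3.748e+00) = 4.531069
iter 3: u=1.621141  f(a)=+1.361e-03  f'(a)=-3.660e+00  a ← 4.531069 − (+1.361e-03/-3.660e+00) = 4.531441
iter 4: u=1.621008  f(a)=+1.950e-07  f'(a)=-3.659e+00  a ← 4.531441 − (+1.950e-07/-3.659e+00) = 4.531441
iter 5: u=1.621008  f(a)=+7.105e-15  f'(a)=-3.659e+00  a ← 4.531441 − (+7.105e-15/-3.659e+00) = 4.531441
converged: |Δa| < 1e-12 after 5 iterations
sag = a·(cosh(S/(2a)) − 1) = 4.531441·(cosh(1.621008) − 1) = 7.376922
T_max/T_min = cosh(S/(2a)) = 2.627942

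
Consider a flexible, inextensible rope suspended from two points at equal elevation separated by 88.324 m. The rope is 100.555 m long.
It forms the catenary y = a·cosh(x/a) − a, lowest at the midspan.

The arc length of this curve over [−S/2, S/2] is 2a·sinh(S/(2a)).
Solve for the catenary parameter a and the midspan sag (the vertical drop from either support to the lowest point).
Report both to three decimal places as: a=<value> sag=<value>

seed: a₀ = √(S³/(24(L−S))) = √(88.324³/(24·12.231)) = 48.448629
iter 1: u=0.911522  f(a)=+5.183e-01  f'(a)=-5.481e-01  a ← 48.448629 − (+5.183e-01/-5.481e-01) = 49.394202
iter 2: u=0.894073  f(a)=+1.556e-02  f'(a)=-5.157e-01  a ← 49.394202 − (+1.556e-02/-5.157e-01) = 49.424382
iter 3: u=0.893527  f(a)=+1.499e-05  f'(a)=-5.147e-01  a ← 49.424382 − (+1.499e-05/-5.147e-01) = 49.424411
iter 4: u=0.893526  f(a)=+1.396e-11  f'(a)=-5.147e-01  a ← 49.424411 − (+1.396e-11/-5.147e-01) = 49.424411
converged: |Δa| < 1e-12 after 4 iterations
sag = a·(cosh(S/(2a)) − 1) = 49.424411·(cosh(0.893526) − 1) = 21.078067
T_max/T_min = cosh(S/(2a)) = 1.426471

a=49.424 sag=21.078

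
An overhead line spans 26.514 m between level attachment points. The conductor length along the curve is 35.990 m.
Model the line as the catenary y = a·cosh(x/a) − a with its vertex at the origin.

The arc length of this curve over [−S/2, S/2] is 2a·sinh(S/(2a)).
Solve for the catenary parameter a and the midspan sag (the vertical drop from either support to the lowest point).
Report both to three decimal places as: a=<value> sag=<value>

seed: a₀ = √(S³/(24(L−S))) = √(26.514³/(24·9.476)) = 9.053046
iter 1: u=1.464369  f(a)=+1.069e+00  f'(a)=-2.578e+00  a ← 9.053046 − (+1.069e+00/-2.578e+00) = 9.467864
iter 2: u=1.400210  f(a)=+7.790e-02  f'(a)=-2.215e+00  a ← 9.467864 − (+7.790e-02/-2.215e+00) = 9.503032
iter 3: u=1.395028  f(a)=+4.851e-04  f'(a)=-2.188e+00  a ← 9.503032 − (+4.851e-04/-2.188e+00) = 9.503254
iter 4: u=1.394996  f(a)=+1.907e-08  f'(a)=-2.187e+00  a ← 9.503254 − (+1.907e-08/-2.187e+00) = 9.503254
iter 5: u=1.394996  f(a)=+7.105e-15  f'(a)=-2.187e+00  a ← 9.503254 − (+7.105e-15/-2.187e+00) = 9.503254
converged: |Δa| < 1e-12 after 5 iterations
sag = a·(cosh(S/(2a)) − 1) = 9.503254·(cosh(1.394996) − 1) = 10.846976
T_max/T_min = cosh(S/(2a)) = 2.141396

a=9.503 sag=10.847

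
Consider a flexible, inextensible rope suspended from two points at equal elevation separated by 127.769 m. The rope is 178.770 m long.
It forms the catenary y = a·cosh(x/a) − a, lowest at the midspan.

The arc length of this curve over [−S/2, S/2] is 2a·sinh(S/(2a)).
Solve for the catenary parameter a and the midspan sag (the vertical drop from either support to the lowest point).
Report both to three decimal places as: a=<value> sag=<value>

a=43.555 sag=55.877

seed: a₀ = √(S³/(24(L−S))) = √(127.769³/(24·51.001)) = 41.280341
iter 1: u=1.547577  f(a)=+6.467e+00  f'(a)=-3.116e+00  a ← 41.280341 − (+6.467e+00/-3.116e+00) = 43.356120
iter 2: u=1.473483  f(a)=+5.198e-01  f'(a)=-2.633e+00  a ← 43.356120 − (+5.198e-01/-2.633e+00) = 43.553536
iter 3: u=1.466804  f(a)=+4.007e-03  f'(a)=-2.593e+00  a ← 43.553536 − (+4.007e-03/-2.593e+00) = 43.555081
iter 4: u=1.466752  f(a)=+2.422e-07  f'(a)=-2.592e+00  a ← 43.555081 − (+2.422e-07/-2.592e+00) = 43.555082
iter 5: u=1.466752  f(a)=+0.000e+00  f'(a)=-2.592e+00  a ← 43.555082 − (+0.000e+00/-2.592e+00) = 43.555082
converged: |Δa| < 1e-12 after 5 iterations
sag = a·(cosh(S/(2a)) − 1) = 43.555082·(cosh(1.466752) − 1) = 55.876922
T_max/T_min = cosh(S/(2a)) = 2.282902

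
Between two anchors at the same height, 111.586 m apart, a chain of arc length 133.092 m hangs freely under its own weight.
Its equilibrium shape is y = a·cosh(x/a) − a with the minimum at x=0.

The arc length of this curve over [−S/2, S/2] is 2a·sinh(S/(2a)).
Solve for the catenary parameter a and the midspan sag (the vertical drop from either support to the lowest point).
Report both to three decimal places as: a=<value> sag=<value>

seed: a₀ = √(S³/(24(L−S))) = √(111.586³/(24·21.506)) = 51.883483
iter 1: u=1.075352  f(a)=+1.278e+00  f'(a)=-9.289e-01  a ← 51.883483 − (+1.278e+00/-9.289e-01) = 53.259539
iter 2: u=1.047568  f(a)=+5.262e-02  f'(a)=-8.539e-01  a ← 53.259539 − (+5.262e-02/-8.539e-01) = 53.321163
iter 3: u=1.046358  f(a)=+9.764e-05  f'(a)=-8.507e-01  a ← 53.321163 − (+9.764e-05/-8.507e-01) = 53.321277
iter 4: u=1.046355  f(a)=+3.376e-10  f'(a)=-8.507e-01  a ← 53.321277 − (+3.376e-10/-8.507e-01) = 53.321277
iter 5: u=1.046355  f(a)=-2.842e-14  f'(a)=-8.507e-01  a ← 53.321277 − (-2.842e-14/-8.507e-01) = 53.321277
converged: |Δa| < 1e-12 after 5 iterations
sag = a·(cosh(S/(2a)) − 1) = 53.321277·(cosh(1.046355) − 1) = 31.951982
T_max/T_min = cosh(S/(2a)) = 1.599235

a=53.321 sag=31.952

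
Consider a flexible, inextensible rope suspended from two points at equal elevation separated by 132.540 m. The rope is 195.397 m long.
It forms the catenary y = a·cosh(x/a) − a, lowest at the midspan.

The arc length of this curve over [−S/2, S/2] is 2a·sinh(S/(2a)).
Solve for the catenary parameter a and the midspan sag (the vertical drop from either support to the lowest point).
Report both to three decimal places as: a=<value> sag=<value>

seed: a₀ = √(S³/(24(L−S))) = √(132.540³/(24·62.857)) = 39.286017
iter 1: u=1.686860  f(a)=+9.573e+00  f'(a)=-4.208e+00  a ← 39.286017 − (+9.573e+00/-4.208e+00) = 41.561023
iter 2: u=1.594523  f(a)=+8.946e-01  f'(a)=-3.455e+00  a ← 41.561023 − (+8.946e-01/-3.455e+00) = 41.819921
iter 3: u=1.584651  f(a)=+9.589e-03  f'(a)=-3.382e+00  a ← 41.819921 − (+9.589e-03/-3.382e+00) = 41.822757
iter 4: u=1.584544  f(a)=+1.128e-06  f'(a)=-3.381e+00  a ← 41.822757 − (+1.128e-06/-3.381e+00) = 41.822757
iter 5: u=1.584544  f(a)=+5.684e-14  f'(a)=-3.381e+00  a ← 41.822757 − (+5.684e-14/-3.381e+00) = 41.822757
converged: |Δa| < 1e-12 after 5 iterations
sag = a·(cosh(S/(2a)) − 1) = 41.822757·(cosh(1.584544) − 1) = 64.451134
T_max/T_min = cosh(S/(2a)) = 2.541054

a=41.823 sag=64.451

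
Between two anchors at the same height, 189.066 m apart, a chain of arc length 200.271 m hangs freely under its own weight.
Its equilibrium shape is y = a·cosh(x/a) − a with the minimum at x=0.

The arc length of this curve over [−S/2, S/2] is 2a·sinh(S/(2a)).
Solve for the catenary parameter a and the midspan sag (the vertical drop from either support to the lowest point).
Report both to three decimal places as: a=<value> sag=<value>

a=159.919 sag=28.764

seed: a₀ = √(S³/(24(L−S))) = √(189.066³/(24·11.205)) = 158.528957
iter 1: u=0.596314  f(a)=+2.009e-01  f'(a)=-1.465e-01  a ← 158.528957 − (+2.009e-01/-1.465e-01) = 159.900825
iter 2: u=0.591198  f(a)=+2.638e-03  f'(a)=-1.426e-01  a ← 159.900825 − (+2.638e-03/-1.426e-01) = 159.919320
iter 3: u=0.591129  f(a)=+4.681e-07  f'(a)=-1.426e-01  a ← 159.919320 − (+4.681e-07/-1.426e-01) = 159.919323
iter 4: u=0.591129  f(a)=+2.842e-14  f'(a)=-1.426e-01  a ← 159.919323 − (+2.842e-14/-1.426e-01) = 159.919323
converged: |Δa| < 1e-12 after 4 iterations
sag = a·(cosh(S/(2a)) − 1) = 159.919323·(cosh(0.591129) − 1) = 28.763766
T_max/T_min = cosh(S/(2a)) = 1.179864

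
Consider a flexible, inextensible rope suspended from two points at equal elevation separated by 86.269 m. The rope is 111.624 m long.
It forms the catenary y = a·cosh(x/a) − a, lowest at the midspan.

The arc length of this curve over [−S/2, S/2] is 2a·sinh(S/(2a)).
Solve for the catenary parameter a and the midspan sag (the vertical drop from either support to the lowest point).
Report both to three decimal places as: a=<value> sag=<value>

a=33.827 sag=31.436

seed: a₀ = √(S³/(24(L−S))) = √(86.269³/(24·25.355)) = 32.482146
iter 1: u=1.327945  f(a)=+2.332e+00  f'(a)=-1.854e+00  a ← 32.482146 − (+2.332e+00/-1.854e+00) = 33.739599
iter 2: u=1.278453  f(a)=+1.422e-01  f'(a)=-1.634e+00  a ← 33.739599 − (+1.422e-01/-1.634e+00) = 33.826628
iter 3: u=1.275164  f(a)=+6.054e-04  f'(a)=-1.621e+00  a ← 33.826628 − (+6.054e-04/-1.621e+00) = 33.827002
iter 4: u=1.275150  f(a)=+1.107e-08  f'(a)=-1.620e+00  a ← 33.827002 − (+1.107e-08/-1.620e+00) = 33.827002
iter 5: u=1.275150  f(a)=-1.421e-14  f'(a)=-1.620e+00  a ← 33.827002 − (-1.421e-14/-1.620e+00) = 33.827002
converged: |Δa| < 1e-12 after 5 iterations
sag = a·(cosh(S/(2a)) − 1) = 33.827002·(cosh(1.275150) − 1) = 31.435893
T_max/T_min = cosh(S/(2a)) = 1.929314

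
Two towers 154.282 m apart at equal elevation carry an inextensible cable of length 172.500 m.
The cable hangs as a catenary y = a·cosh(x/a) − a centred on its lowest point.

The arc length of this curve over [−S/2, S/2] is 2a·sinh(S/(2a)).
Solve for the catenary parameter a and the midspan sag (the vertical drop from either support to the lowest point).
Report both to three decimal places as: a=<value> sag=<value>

a=93.228 sag=33.778

seed: a₀ = √(S³/(24(L−S))) = √(154.282³/(24·18.218)) = 91.646719
iter 1: u=0.841721  f(a)=+6.564e-01  f'(a)=-4.265e-01  a ← 91.646719 − (+6.564e-01/-4.265e-01) = 93.185814
iter 2: u=0.827819  f(a)=+1.690e-02  f'(a)=-4.048e-01  a ← 93.185814 − (+1.690e-02/-4.048e-01) = 93.227567
iter 3: u=0.827448  f(a)=+1.186e-05  f'(a)=-4.042e-01  a ← 93.227567 − (+1.186e-05/-4.042e-01) = 93.227596
iter 4: u=0.827448  f(a)=+5.826e-12  f'(a)=-4.042e-01  a ← 93.227596 − (+5.826e-12/-4.042e-01) = 93.227596
converged: |Δa| < 1e-12 after 4 iterations
sag = a·(cosh(S/(2a)) − 1) = 93.227596·(cosh(0.827448) − 1) = 33.778101
T_max/T_min = cosh(S/(2a)) = 1.362319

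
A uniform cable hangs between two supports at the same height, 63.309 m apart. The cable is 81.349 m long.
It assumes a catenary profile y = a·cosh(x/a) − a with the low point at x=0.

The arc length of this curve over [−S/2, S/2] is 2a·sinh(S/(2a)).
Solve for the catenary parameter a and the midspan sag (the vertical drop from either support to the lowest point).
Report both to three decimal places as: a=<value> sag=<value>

seed: a₀ = √(S³/(24(L−S))) = √(63.309³/(24·18.040)) = 24.208857
iter 1: u=1.307559  f(a)=+1.606e+00  f'(a)=-1.761e+00  a ← 24.208857 − (+1.606e+00/-1.761e+00) = 25.120973
iter 2: u=1.260083  f(a)=+9.525e-02  f'(a)=-1.558e+00  a ← 25.120973 − (+9.525e-02/-1.558e+00) = 25.182111
iter 3: u=1.257023  f(a)=+3.816e-04  f'(a)=-1.546e+00  a ← 25.182111 − (+3.816e-04/-1.546e+00) = 25.182358
iter 4: u=1.257011  f(a)=+6.178e-09  f'(a)=-1.545e+00  a ← 25.182358 − (+6.178e-09/-1.545e+00) = 25.182358
iter 5: u=1.257011  f(a)=+0.000e+00  f'(a)=-1.545e+00  a ← 25.182358 − (+0.000e+00/-1.545e+00) = 25.182358
converged: |Δa| < 1e-12 after 5 iterations
sag = a·(cosh(S/(2a)) − 1) = 25.182358·(cosh(1.257011) − 1) = 22.656602
T_max/T_min = cosh(S/(2a)) = 1.899701

a=25.182 sag=22.657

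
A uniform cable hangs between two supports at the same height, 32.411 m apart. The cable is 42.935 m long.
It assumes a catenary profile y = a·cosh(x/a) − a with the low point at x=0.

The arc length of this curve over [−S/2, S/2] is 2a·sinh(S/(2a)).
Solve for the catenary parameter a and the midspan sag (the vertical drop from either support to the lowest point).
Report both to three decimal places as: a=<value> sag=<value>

a=12.138 sag=12.523

seed: a₀ = √(S³/(24(L−S))) = √(32.411³/(24·10.524)) = 11.610278
iter 1: u=1.395789  f(a)=+1.074e+00  f'(a)=-2.192e+00  a ← 11.610278 − (+1.074e+00/-2.192e+00) = 12.100352
iter 2: u=1.339259  f(a)=+7.175e-02  f'(a)=-1.908e+00  a ← 12.100352 − (+7.175e-02/-1.908e+00) = 12.137961
iter 3: u=1.335109  f(a)=+3.708e-04  f'(a)=-1.888e+00  a ← 12.137961 − (+3.708e-04/-1.888e+00) = 12.138157
iter 4: u=1.335087  f(a)=+1.002e-08  f'(a)=-1.888e+00  a ← 12.138157 − (+1.002e-08/-1.888e+00) = 12.138157
iter 5: u=1.335087  f(a)=+0.000e+00  f'(a)=-1.888e+00  a ← 12.138157 − (+0.000e+00/-1.888e+00) = 12.138157
converged: |Δa| < 1e-12 after 5 iterations
sag = a·(cosh(S/(2a)) − 1) = 12.138157·(cosh(1.335087) − 1) = 12.523319
T_max/T_min = cosh(S/(2a)) = 2.031731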